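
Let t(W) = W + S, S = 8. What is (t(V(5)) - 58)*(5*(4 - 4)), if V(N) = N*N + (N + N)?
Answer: 0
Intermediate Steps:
V(N) = N² + 2*N
t(W) = 8 + W (t(W) = W + 8 = 8 + W)
(t(V(5)) - 58)*(5*(4 - 4)) = ((8 + 5*(2 + 5)) - 58)*(5*(4 - 4)) = ((8 + 5*7) - 58)*(5*0) = ((8 + 35) - 58)*0 = (43 - 58)*0 = -15*0 = 0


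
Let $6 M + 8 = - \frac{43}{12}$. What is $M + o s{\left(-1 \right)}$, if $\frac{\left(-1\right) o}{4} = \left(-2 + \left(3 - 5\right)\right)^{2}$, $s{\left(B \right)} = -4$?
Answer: $\frac{18293}{72} \approx 254.07$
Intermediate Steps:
$M = - \frac{139}{72}$ ($M = - \frac{4}{3} + \frac{\left(-43\right) \frac{1}{12}}{6} = - \frac{4}{3} + \frac{1}{6} \left(- \frac{43}{12}\right) = - \frac{4}{3} - \frac{43}{72} = - \frac{139}{72} \approx -1.9306$)
$o = -64$ ($o = - 4 \left(-2 + \left(3 - 5\right)\right)^{2} = - 4 \left(-2 - 2\right)^{2} = - 4 \left(-4\right)^{2} = \left(-4\right) 16 = -64$)
$M + o s{\left(-1 \right)} = - \frac{139}{72} - -256 = - \frac{139}{72} + 256 = \frac{18293}{72}$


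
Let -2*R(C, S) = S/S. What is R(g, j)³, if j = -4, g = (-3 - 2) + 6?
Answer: -⅛ ≈ -0.12500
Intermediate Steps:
g = 1 (g = -5 + 6 = 1)
R(C, S) = -½ (R(C, S) = -S/(2*S) = -½*1 = -½)
R(g, j)³ = (-½)³ = -⅛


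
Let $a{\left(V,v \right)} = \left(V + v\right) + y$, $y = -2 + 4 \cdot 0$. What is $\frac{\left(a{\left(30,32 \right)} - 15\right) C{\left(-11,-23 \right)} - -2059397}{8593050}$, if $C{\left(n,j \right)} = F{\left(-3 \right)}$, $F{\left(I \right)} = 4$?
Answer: $\frac{2059577}{8593050} \approx 0.23968$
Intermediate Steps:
$y = -2$ ($y = -2 + 0 = -2$)
$a{\left(V,v \right)} = -2 + V + v$ ($a{\left(V,v \right)} = \left(V + v\right) - 2 = -2 + V + v$)
$C{\left(n,j \right)} = 4$
$\frac{\left(a{\left(30,32 \right)} - 15\right) C{\left(-11,-23 \right)} - -2059397}{8593050} = \frac{\left(\left(-2 + 30 + 32\right) - 15\right) 4 - -2059397}{8593050} = \left(\left(60 - 15\right) 4 + 2059397\right) \frac{1}{8593050} = \left(45 \cdot 4 + 2059397\right) \frac{1}{8593050} = \left(180 + 2059397\right) \frac{1}{8593050} = 2059577 \cdot \frac{1}{8593050} = \frac{2059577}{8593050}$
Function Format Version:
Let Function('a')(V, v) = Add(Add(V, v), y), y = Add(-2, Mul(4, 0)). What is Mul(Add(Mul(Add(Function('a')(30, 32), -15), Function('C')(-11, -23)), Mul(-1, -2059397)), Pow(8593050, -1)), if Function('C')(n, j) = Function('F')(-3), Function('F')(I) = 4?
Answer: Rational(2059577, 8593050) ≈ 0.23968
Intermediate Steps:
y = -2 (y = Add(-2, 0) = -2)
Function('a')(V, v) = Add(-2, V, v) (Function('a')(V, v) = Add(Add(V, v), -2) = Add(-2, V, v))
Function('C')(n, j) = 4
Mul(Add(Mul(Add(Function('a')(30, 32), -15), Function('C')(-11, -23)), Mul(-1, -2059397)), Pow(8593050, -1)) = Mul(Add(Mul(Add(Add(-2, 30, 32), -15), 4), Mul(-1, -2059397)), Pow(8593050, -1)) = Mul(Add(Mul(Add(60, -15), 4), 2059397), Rational(1, 8593050)) = Mul(Add(Mul(45, 4), 2059397), Rational(1, 8593050)) = Mul(Add(180, 2059397), Rational(1, 8593050)) = Mul(2059577, Rational(1, 8593050)) = Rational(2059577, 8593050)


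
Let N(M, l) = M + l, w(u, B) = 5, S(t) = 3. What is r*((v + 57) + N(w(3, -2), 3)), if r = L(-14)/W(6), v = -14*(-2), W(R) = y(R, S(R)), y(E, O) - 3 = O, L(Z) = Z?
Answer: -217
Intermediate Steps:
y(E, O) = 3 + O
W(R) = 6 (W(R) = 3 + 3 = 6)
v = 28
r = -7/3 (r = -14/6 = -14*1/6 = -7/3 ≈ -2.3333)
r*((v + 57) + N(w(3, -2), 3)) = -7*((28 + 57) + (5 + 3))/3 = -7*(85 + 8)/3 = -7/3*93 = -217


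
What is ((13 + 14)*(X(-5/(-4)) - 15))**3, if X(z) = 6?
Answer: -14348907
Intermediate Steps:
((13 + 14)*(X(-5/(-4)) - 15))**3 = ((13 + 14)*(6 - 15))**3 = (27*(-9))**3 = (-243)**3 = -14348907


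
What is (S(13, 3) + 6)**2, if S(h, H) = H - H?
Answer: 36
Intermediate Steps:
S(h, H) = 0
(S(13, 3) + 6)**2 = (0 + 6)**2 = 6**2 = 36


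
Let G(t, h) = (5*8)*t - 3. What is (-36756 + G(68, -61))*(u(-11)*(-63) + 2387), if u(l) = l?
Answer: -104840120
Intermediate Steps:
G(t, h) = -3 + 40*t (G(t, h) = 40*t - 3 = -3 + 40*t)
(-36756 + G(68, -61))*(u(-11)*(-63) + 2387) = (-36756 + (-3 + 40*68))*(-11*(-63) + 2387) = (-36756 + (-3 + 2720))*(693 + 2387) = (-36756 + 2717)*3080 = -34039*3080 = -104840120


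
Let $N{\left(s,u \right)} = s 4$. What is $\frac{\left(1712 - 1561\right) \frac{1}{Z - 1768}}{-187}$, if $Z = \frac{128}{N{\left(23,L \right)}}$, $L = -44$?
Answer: $\frac{3473}{7598184} \approx 0.00045708$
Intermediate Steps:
$N{\left(s,u \right)} = 4 s$
$Z = \frac{32}{23}$ ($Z = \frac{128}{4 \cdot 23} = \frac{128}{92} = 128 \cdot \frac{1}{92} = \frac{32}{23} \approx 1.3913$)
$\frac{\left(1712 - 1561\right) \frac{1}{Z - 1768}}{-187} = \frac{\left(1712 - 1561\right) \frac{1}{\frac{32}{23} - 1768}}{-187} = - \frac{151 \frac{1}{- \frac{40632}{23}}}{187} = - \frac{151 \left(- \frac{23}{40632}\right)}{187} = \left(- \frac{1}{187}\right) \left(- \frac{3473}{40632}\right) = \frac{3473}{7598184}$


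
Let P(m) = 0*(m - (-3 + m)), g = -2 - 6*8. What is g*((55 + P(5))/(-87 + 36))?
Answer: 2750/51 ≈ 53.922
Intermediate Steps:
g = -50 (g = -2 - 48 = -50)
P(m) = 0 (P(m) = 0*(m + (3 - m)) = 0*3 = 0)
g*((55 + P(5))/(-87 + 36)) = -50*(55 + 0)/(-87 + 36) = -2750/(-51) = -2750*(-1)/51 = -50*(-55/51) = 2750/51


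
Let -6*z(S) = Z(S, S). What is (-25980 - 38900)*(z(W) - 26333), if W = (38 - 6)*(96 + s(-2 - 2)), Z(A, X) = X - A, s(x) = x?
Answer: 1708485040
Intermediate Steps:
W = 2944 (W = (38 - 6)*(96 + (-2 - 2)) = 32*(96 - 4) = 32*92 = 2944)
z(S) = 0 (z(S) = -(S - S)/6 = -⅙*0 = 0)
(-25980 - 38900)*(z(W) - 26333) = (-25980 - 38900)*(0 - 26333) = -64880*(-26333) = 1708485040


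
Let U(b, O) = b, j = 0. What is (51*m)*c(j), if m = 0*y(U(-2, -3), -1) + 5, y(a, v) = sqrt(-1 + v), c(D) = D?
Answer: 0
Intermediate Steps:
m = 5 (m = 0*sqrt(-1 - 1) + 5 = 0*sqrt(-2) + 5 = 0*(I*sqrt(2)) + 5 = 0 + 5 = 5)
(51*m)*c(j) = (51*5)*0 = 255*0 = 0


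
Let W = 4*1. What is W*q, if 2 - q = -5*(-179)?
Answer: -3572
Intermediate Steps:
W = 4
q = -893 (q = 2 - (-5)*(-179) = 2 - 1*895 = 2 - 895 = -893)
W*q = 4*(-893) = -3572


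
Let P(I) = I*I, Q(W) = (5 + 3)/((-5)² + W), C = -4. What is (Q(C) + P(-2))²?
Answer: 8464/441 ≈ 19.193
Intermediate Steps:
Q(W) = 8/(25 + W)
P(I) = I²
(Q(C) + P(-2))² = (8/(25 - 4) + (-2)²)² = (8/21 + 4)² = (92/21)² = 8464/441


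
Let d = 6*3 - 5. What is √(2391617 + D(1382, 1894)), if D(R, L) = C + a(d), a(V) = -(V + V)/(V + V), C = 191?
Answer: 11*√19767 ≈ 1546.5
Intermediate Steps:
d = 13 (d = 18 - 5 = 13)
a(V) = -1 (a(V) = -2*V/(2*V) = -2*V*1/(2*V) = -1*1 = -1)
D(R, L) = 190 (D(R, L) = 191 - 1 = 190)
√(2391617 + D(1382, 1894)) = √(2391617 + 190) = √2391807 = 11*√19767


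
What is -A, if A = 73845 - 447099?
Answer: 373254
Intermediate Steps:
A = -373254
-A = -1*(-373254) = 373254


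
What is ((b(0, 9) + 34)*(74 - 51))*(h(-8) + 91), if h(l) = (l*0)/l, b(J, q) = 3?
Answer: 77441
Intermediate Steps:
h(l) = 0 (h(l) = 0/l = 0)
((b(0, 9) + 34)*(74 - 51))*(h(-8) + 91) = ((3 + 34)*(74 - 51))*(0 + 91) = (37*23)*91 = 851*91 = 77441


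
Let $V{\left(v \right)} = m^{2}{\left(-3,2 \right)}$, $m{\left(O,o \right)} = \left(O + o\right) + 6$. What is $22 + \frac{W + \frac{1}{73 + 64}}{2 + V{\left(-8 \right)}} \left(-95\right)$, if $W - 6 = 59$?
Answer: $- \frac{764692}{3699} \approx -206.73$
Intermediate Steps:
$m{\left(O,o \right)} = 6 + O + o$
$W = 65$ ($W = 6 + 59 = 65$)
$V{\left(v \right)} = 25$ ($V{\left(v \right)} = \left(6 - 3 + 2\right)^{2} = 5^{2} = 25$)
$22 + \frac{W + \frac{1}{73 + 64}}{2 + V{\left(-8 \right)}} \left(-95\right) = 22 + \frac{65 + \frac{1}{73 + 64}}{2 + 25} \left(-95\right) = 22 + \frac{65 + \frac{1}{137}}{27} \left(-95\right) = 22 + \left(65 + \frac{1}{137}\right) \frac{1}{27} \left(-95\right) = 22 + \frac{8906}{137} \cdot \frac{1}{27} \left(-95\right) = 22 + \frac{8906}{3699} \left(-95\right) = 22 - \frac{846070}{3699} = - \frac{764692}{3699}$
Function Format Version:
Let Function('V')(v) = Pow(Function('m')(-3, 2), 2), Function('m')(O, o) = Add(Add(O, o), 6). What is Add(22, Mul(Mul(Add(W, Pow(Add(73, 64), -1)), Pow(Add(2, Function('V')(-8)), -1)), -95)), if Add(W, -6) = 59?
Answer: Rational(-764692, 3699) ≈ -206.73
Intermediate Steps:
Function('m')(O, o) = Add(6, O, o)
W = 65 (W = Add(6, 59) = 65)
Function('V')(v) = 25 (Function('V')(v) = Pow(Add(6, -3, 2), 2) = Pow(5, 2) = 25)
Add(22, Mul(Mul(Add(W, Pow(Add(73, 64), -1)), Pow(Add(2, Function('V')(-8)), -1)), -95)) = Add(22, Mul(Mul(Add(65, Pow(Add(73, 64), -1)), Pow(Add(2, 25), -1)), -95)) = Add(22, Mul(Mul(Add(65, Pow(137, -1)), Pow(27, -1)), -95)) = Add(22, Mul(Mul(Add(65, Rational(1, 137)), Rational(1, 27)), -95)) = Add(22, Mul(Mul(Rational(8906, 137), Rational(1, 27)), -95)) = Add(22, Mul(Rational(8906, 3699), -95)) = Add(22, Rational(-846070, 3699)) = Rational(-764692, 3699)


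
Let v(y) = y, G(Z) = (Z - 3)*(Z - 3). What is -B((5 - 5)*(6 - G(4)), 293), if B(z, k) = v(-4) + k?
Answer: -289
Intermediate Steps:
G(Z) = (-3 + Z)**2 (G(Z) = (-3 + Z)*(-3 + Z) = (-3 + Z)**2)
B(z, k) = -4 + k
-B((5 - 5)*(6 - G(4)), 293) = -(-4 + 293) = -1*289 = -289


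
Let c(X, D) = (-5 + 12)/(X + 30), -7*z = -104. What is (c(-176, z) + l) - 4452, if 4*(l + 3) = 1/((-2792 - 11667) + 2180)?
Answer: -15973431919/3585468 ≈ -4455.0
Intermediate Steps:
z = 104/7 (z = -1/7*(-104) = 104/7 ≈ 14.857)
c(X, D) = 7/(30 + X)
l = -147349/49116 (l = -3 + 1/(4*((-2792 - 11667) + 2180)) = -3 + 1/(4*(-14459 + 2180)) = -3 + (1/4)/(-12279) = -3 + (1/4)*(-1/12279) = -3 - 1/49116 = -147349/49116 ≈ -3.0000)
(c(-176, z) + l) - 4452 = (7/(30 - 176) - 147349/49116) - 4452 = (7/(-146) - 147349/49116) - 4452 = (7*(-1/146) - 147349/49116) - 4452 = (-7/146 - 147349/49116) - 4452 = -10928383/3585468 - 4452 = -15973431919/3585468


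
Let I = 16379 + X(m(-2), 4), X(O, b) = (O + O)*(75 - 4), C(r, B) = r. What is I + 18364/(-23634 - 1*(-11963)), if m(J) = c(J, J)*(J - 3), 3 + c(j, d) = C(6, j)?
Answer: 166281715/11671 ≈ 14247.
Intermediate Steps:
c(j, d) = 3 (c(j, d) = -3 + 6 = 3)
m(J) = -9 + 3*J (m(J) = 3*(J - 3) = 3*(-3 + J) = -9 + 3*J)
X(O, b) = 142*O (X(O, b) = (2*O)*71 = 142*O)
I = 14249 (I = 16379 + 142*(-9 + 3*(-2)) = 16379 + 142*(-9 - 6) = 16379 + 142*(-15) = 16379 - 2130 = 14249)
I + 18364/(-23634 - 1*(-11963)) = 14249 + 18364/(-23634 - 1*(-11963)) = 14249 + 18364/(-23634 + 11963) = 14249 + 18364/(-11671) = 14249 + 18364*(-1/11671) = 14249 - 18364/11671 = 166281715/11671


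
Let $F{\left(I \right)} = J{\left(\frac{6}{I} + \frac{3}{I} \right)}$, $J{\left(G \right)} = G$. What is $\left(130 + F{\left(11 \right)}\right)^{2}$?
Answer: $\frac{2070721}{121} \approx 17113.0$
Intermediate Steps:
$F{\left(I \right)} = \frac{9}{I}$ ($F{\left(I \right)} = \frac{6}{I} + \frac{3}{I} = \frac{9}{I}$)
$\left(130 + F{\left(11 \right)}\right)^{2} = \left(130 + \frac{9}{11}\right)^{2} = \left(\frac{1439}{11}\right)^{2} = \frac{2070721}{121}$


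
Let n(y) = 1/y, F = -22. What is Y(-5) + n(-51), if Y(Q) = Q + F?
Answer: -1378/51 ≈ -27.020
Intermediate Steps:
Y(Q) = -22 + Q (Y(Q) = Q - 22 = -22 + Q)
Y(-5) + n(-51) = (-22 - 5) + 1/(-51) = -27 - 1/51 = -1378/51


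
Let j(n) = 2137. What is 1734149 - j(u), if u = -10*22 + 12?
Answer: 1732012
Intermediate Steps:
u = -208 (u = -220 + 12 = -208)
1734149 - j(u) = 1734149 - 1*2137 = 1734149 - 2137 = 1732012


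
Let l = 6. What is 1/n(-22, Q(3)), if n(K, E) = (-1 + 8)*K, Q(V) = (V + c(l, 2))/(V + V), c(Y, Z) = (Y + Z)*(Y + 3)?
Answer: -1/154 ≈ -0.0064935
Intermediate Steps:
c(Y, Z) = (3 + Y)*(Y + Z) (c(Y, Z) = (Y + Z)*(3 + Y) = (3 + Y)*(Y + Z))
Q(V) = (72 + V)/(2*V) (Q(V) = (V + (6² + 3*6 + 3*2 + 6*2))/(V + V) = (V + (36 + 18 + 6 + 12))/((2*V)) = (V + 72)*(1/(2*V)) = (72 + V)*(1/(2*V)) = (72 + V)/(2*V))
n(K, E) = 7*K
1/n(-22, Q(3)) = 1/(7*(-22)) = 1/(-154) = -1/154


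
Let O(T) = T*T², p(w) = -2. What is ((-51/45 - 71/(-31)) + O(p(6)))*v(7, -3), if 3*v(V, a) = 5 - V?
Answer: 6364/1395 ≈ 4.5620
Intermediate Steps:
v(V, a) = 5/3 - V/3 (v(V, a) = (5 - V)/3 = 5/3 - V/3)
O(T) = T³
((-51/45 - 71/(-31)) + O(p(6)))*v(7, -3) = ((-51/45 - 71/(-31)) + (-2)³)*(5/3 - ⅓*7) = ((-51*1/45 - 71*(-1/31)) - 8)*(5/3 - 7/3) = ((-17/15 + 71/31) - 8)*(-⅔) = (538/465 - 8)*(-⅔) = -3182/465*(-⅔) = 6364/1395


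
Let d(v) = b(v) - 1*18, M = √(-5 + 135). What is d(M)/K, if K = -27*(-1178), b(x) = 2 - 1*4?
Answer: -10/15903 ≈ -0.00062881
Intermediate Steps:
b(x) = -2 (b(x) = 2 - 4 = -2)
M = √130 ≈ 11.402
K = 31806
d(v) = -20 (d(v) = -2 - 1*18 = -2 - 18 = -20)
d(M)/K = -20/31806 = -20*1/31806 = -10/15903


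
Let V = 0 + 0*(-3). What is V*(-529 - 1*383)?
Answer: 0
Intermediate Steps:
V = 0 (V = 0 + 0 = 0)
V*(-529 - 1*383) = 0*(-529 - 1*383) = 0*(-529 - 383) = 0*(-912) = 0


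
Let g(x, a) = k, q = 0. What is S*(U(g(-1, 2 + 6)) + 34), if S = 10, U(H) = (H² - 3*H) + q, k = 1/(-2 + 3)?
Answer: 320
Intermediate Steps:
k = 1 (k = 1/1 = 1)
g(x, a) = 1
U(H) = H² - 3*H (U(H) = (H² - 3*H) + 0 = H² - 3*H)
S*(U(g(-1, 2 + 6)) + 34) = 10*(1*(-3 + 1) + 34) = 10*(1*(-2) + 34) = 10*(-2 + 34) = 10*32 = 320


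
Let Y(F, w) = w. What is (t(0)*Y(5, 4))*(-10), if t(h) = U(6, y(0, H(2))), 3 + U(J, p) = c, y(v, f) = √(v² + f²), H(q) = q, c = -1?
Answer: 160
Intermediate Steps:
y(v, f) = √(f² + v²)
U(J, p) = -4 (U(J, p) = -3 - 1 = -4)
t(h) = -4
(t(0)*Y(5, 4))*(-10) = -4*4*(-10) = -16*(-10) = 160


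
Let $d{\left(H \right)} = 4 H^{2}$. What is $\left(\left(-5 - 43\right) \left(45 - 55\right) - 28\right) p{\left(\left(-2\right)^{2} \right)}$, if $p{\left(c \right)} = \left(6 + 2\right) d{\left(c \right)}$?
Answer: $231424$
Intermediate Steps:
$p{\left(c \right)} = 32 c^{2}$ ($p{\left(c \right)} = \left(6 + 2\right) 4 c^{2} = 8 \cdot 4 c^{2} = 32 c^{2}$)
$\left(\left(-5 - 43\right) \left(45 - 55\right) - 28\right) p{\left(\left(-2\right)^{2} \right)} = \left(\left(-5 - 43\right) \left(45 - 55\right) - 28\right) 32 \left(\left(-2\right)^{2}\right)^{2} = \left(\left(-48\right) \left(-10\right) - 28\right) 32 \cdot 4^{2} = \left(480 - 28\right) 32 \cdot 16 = 452 \cdot 512 = 231424$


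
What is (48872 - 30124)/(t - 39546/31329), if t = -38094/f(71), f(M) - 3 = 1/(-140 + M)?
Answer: -6721964164/4575332465 ≈ -1.4692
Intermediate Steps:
f(M) = 3 + 1/(-140 + M)
t = -1314243/103 (t = -38094*(-140 + 71)/(-419 + 3*71) = -38094*(-69/(-419 + 213)) = -38094/((-1/69*(-206))) = -38094/206/69 = -38094*69/206 = -1314243/103 ≈ -12760.)
(48872 - 30124)/(t - 39546/31329) = (48872 - 30124)/(-1314243/103 - 39546/31329) = 18748/(-1314243/103 - 39546*1/31329) = 18748/(-1314243/103 - 4394/3481) = 18748/(-4575332465/358543) = 18748*(-358543/4575332465) = -6721964164/4575332465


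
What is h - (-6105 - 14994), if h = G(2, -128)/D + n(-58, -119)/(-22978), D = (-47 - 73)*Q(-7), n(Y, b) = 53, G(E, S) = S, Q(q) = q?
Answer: 50904973097/2412690 ≈ 21099.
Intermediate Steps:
D = 840 (D = (-47 - 73)*(-7) = -120*(-7) = 840)
h = -373213/2412690 (h = -128/840 + 53/(-22978) = -128*1/840 + 53*(-1/22978) = -16/105 - 53/22978 = -373213/2412690 ≈ -0.15469)
h - (-6105 - 14994) = -373213/2412690 - (-6105 - 14994) = -373213/2412690 - 1*(-21099) = -373213/2412690 + 21099 = 50904973097/2412690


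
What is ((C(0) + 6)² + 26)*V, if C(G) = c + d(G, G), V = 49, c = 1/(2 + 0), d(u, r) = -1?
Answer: 11025/4 ≈ 2756.3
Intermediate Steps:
c = ½ (c = 1/2 = ½ ≈ 0.50000)
C(G) = -½ (C(G) = ½ - 1 = -½)
((C(0) + 6)² + 26)*V = ((-½ + 6)² + 26)*49 = ((11/2)² + 26)*49 = (121/4 + 26)*49 = (225/4)*49 = 11025/4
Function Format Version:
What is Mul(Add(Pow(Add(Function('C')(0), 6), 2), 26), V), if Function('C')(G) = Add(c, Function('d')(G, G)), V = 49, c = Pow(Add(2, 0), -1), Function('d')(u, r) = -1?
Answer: Rational(11025, 4) ≈ 2756.3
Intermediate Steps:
c = Rational(1, 2) (c = Pow(2, -1) = Rational(1, 2) ≈ 0.50000)
Function('C')(G) = Rational(-1, 2) (Function('C')(G) = Add(Rational(1, 2), -1) = Rational(-1, 2))
Mul(Add(Pow(Add(Function('C')(0), 6), 2), 26), V) = Mul(Add(Pow(Add(Rational(-1, 2), 6), 2), 26), 49) = Mul(Add(Pow(Rational(11, 2), 2), 26), 49) = Mul(Add(Rational(121, 4), 26), 49) = Mul(Rational(225, 4), 49) = Rational(11025, 4)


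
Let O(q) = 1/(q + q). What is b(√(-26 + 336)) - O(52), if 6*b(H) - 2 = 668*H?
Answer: 101/312 + 334*√310/3 ≈ 1960.5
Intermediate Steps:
b(H) = ⅓ + 334*H/3 (b(H) = ⅓ + (668*H)/6 = ⅓ + 334*H/3)
O(q) = 1/(2*q)
b(√(-26 + 336)) - O(52) = (⅓ + 334*√(-26 + 336)/3) - 1/(2*52) = (⅓ + 334*√310/3) - 1/(2*52) = (⅓ + 334*√310/3) - 1*1/104 = (⅓ + 334*√310/3) - 1/104 = 101/312 + 334*√310/3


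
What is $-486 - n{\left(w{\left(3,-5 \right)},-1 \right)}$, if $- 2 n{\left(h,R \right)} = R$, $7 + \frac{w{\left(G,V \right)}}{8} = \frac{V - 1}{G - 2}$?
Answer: $- \frac{973}{2} \approx -486.5$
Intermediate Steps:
$w{\left(G,V \right)} = -56 + \frac{8 \left(-1 + V\right)}{-2 + G}$ ($w{\left(G,V \right)} = -56 + 8 \frac{V - 1}{G - 2} = -56 + 8 \frac{-1 + V}{-2 + G} = -56 + \frac{8 \left(-1 + V\right)}{-2 + G}$)
$n{\left(h,R \right)} = - \frac{R}{2}$
$-486 - n{\left(w{\left(3,-5 \right)},-1 \right)} = -486 - \left(- \frac{1}{2}\right) \left(-1\right) = -486 - \frac{1}{2} = - \frac{973}{2}$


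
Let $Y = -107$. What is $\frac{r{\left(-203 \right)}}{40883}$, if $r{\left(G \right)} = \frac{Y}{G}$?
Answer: $\frac{107}{8299249} \approx 1.2893 \cdot 10^{-5}$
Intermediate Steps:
$r{\left(G \right)} = - \frac{107}{G}$
$\frac{r{\left(-203 \right)}}{40883} = \frac{\left(-107\right) \frac{1}{-203}}{40883} = \left(-107\right) \left(- \frac{1}{203}\right) \frac{1}{40883} = \frac{107}{203} \cdot \frac{1}{40883} = \frac{107}{8299249}$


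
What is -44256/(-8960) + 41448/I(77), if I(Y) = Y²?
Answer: 257211/21560 ≈ 11.930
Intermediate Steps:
-44256/(-8960) + 41448/I(77) = -44256/(-8960) + 41448/(77²) = -44256*(-1/8960) + 41448/5929 = 1383/280 + 41448*(1/5929) = 1383/280 + 3768/539 = 257211/21560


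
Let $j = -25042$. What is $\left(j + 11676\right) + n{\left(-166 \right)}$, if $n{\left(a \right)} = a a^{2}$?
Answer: $-4587662$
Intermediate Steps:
$n{\left(a \right)} = a^{3}$
$\left(j + 11676\right) + n{\left(-166 \right)} = \left(-25042 + 11676\right) + \left(-166\right)^{3} = -13366 - 4574296 = -4587662$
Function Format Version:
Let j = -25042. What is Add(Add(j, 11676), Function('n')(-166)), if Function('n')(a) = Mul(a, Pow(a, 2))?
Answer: -4587662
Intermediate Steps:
Function('n')(a) = Pow(a, 3)
Add(Add(j, 11676), Function('n')(-166)) = Add(Add(-25042, 11676), Pow(-166, 3)) = Add(-13366, -4574296) = -4587662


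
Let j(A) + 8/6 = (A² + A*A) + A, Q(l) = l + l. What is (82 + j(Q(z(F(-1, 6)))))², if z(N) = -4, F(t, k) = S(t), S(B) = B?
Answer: 362404/9 ≈ 40267.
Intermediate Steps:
F(t, k) = t
Q(l) = 2*l
j(A) = -4/3 + A + 2*A² (j(A) = -4/3 + ((A² + A*A) + A) = -4/3 + ((A² + A²) + A) = -4/3 + (2*A² + A) = -4/3 + (A + 2*A²) = -4/3 + A + 2*A²)
(82 + j(Q(z(F(-1, 6)))))² = (82 + (-4/3 + 2*(-4) + 2*(2*(-4))²))² = (82 + (-4/3 - 8 + 2*(-8)²))² = (82 + (-4/3 - 8 + 2*64))² = (82 + (-4/3 - 8 + 128))² = (82 + 356/3)² = (602/3)² = 362404/9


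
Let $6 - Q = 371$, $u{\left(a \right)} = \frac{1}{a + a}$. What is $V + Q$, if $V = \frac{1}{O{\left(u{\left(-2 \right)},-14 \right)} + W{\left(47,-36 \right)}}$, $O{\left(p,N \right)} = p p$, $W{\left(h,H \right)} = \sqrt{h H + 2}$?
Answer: $\frac{- 75920 \sqrt{10} + 349 i}{- i + 208 \sqrt{10}} \approx -365.0 - 0.024325 i$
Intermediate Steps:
$u{\left(a \right)} = \frac{1}{2 a}$
$W{\left(h,H \right)} = \sqrt{2 + H h}$ ($W{\left(h,H \right)} = \sqrt{H h + 2} = \sqrt{2 + H h}$)
$O{\left(p,N \right)} = p^{2}$
$Q = -365$ ($Q = 6 - 371 = -365$)
$V = \frac{1}{\frac{1}{16} + 13 i \sqrt{10}}$ ($V = \frac{1}{\left(\frac{1}{2 \left(-2\right)}\right)^{2} + \sqrt{2 - 1692}} = \frac{1}{\left(\frac{1}{2} \left(- \frac{1}{2}\right)\right)^{2} + \sqrt{2 - 1692}} = \frac{1}{\left(- \frac{1}{4}\right)^{2} + \sqrt{-1690}} = \frac{1}{\frac{1}{16} + 13 i \sqrt{10}} \approx 3.698 \cdot 10^{-5} - 0.024325 i$)
$V + Q = \left(\frac{16}{432641} - \frac{3328 i \sqrt{10}}{432641}\right) - 365 = - \frac{157913949}{432641} - \frac{3328 i \sqrt{10}}{432641}$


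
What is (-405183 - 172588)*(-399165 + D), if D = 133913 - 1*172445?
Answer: 252888633387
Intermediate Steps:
D = -38532 (D = 133913 - 172445 = -38532)
(-405183 - 172588)*(-399165 + D) = (-405183 - 172588)*(-399165 - 38532) = -577771*(-437697) = 252888633387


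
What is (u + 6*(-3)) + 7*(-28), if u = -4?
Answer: -218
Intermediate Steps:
(u + 6*(-3)) + 7*(-28) = (-4 + 6*(-3)) + 7*(-28) = (-4 - 18) - 196 = -22 - 196 = -218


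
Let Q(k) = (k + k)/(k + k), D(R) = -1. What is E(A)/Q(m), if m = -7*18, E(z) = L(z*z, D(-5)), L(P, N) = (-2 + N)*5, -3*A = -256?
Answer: -15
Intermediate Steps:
A = 256/3 (A = -1/3*(-256) = 256/3 ≈ 85.333)
L(P, N) = -10 + 5*N
E(z) = -15 (E(z) = -10 + 5*(-1) = -10 - 5 = -15)
m = -126
Q(k) = 1 (Q(k) = (2*k)/((2*k)) = (2*k)*(1/(2*k)) = 1)
E(A)/Q(m) = -15/1 = -15*1 = -15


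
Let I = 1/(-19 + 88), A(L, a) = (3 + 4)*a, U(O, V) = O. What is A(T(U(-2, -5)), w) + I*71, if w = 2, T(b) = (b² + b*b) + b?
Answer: 1037/69 ≈ 15.029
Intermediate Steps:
T(b) = b + 2*b² (T(b) = (b² + b²) + b = 2*b² + b = b + 2*b²)
A(L, a) = 7*a
I = 1/69 ≈ 0.014493
A(T(U(-2, -5)), w) + I*71 = 7*2 + (1/69)*71 = 14 + 71/69 = 1037/69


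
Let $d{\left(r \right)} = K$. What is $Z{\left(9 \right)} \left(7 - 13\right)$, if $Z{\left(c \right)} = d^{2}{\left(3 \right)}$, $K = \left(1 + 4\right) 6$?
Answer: $-5400$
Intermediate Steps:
$K = 30$ ($K = 5 \cdot 6 = 30$)
$d{\left(r \right)} = 30$
$Z{\left(c \right)} = 900$ ($Z{\left(c \right)} = 30^{2} = 900$)
$Z{\left(9 \right)} \left(7 - 13\right) = 900 \left(7 - 13\right) = 900 \left(-6\right) = -5400$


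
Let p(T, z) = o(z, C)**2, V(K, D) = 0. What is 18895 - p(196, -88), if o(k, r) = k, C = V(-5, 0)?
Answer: 11151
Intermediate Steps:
C = 0
p(T, z) = z**2
18895 - p(196, -88) = 18895 - 1*(-88)**2 = 18895 - 1*7744 = 18895 - 7744 = 11151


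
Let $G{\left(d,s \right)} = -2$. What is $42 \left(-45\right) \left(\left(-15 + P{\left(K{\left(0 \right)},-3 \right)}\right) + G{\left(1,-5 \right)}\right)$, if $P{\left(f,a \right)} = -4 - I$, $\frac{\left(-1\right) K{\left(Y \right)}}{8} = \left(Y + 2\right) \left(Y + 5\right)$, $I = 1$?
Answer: $41580$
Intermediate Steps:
$K{\left(Y \right)} = - 8 \left(2 + Y\right) \left(5 + Y\right)$ ($K{\left(Y \right)} = - 8 \left(Y + 2\right) \left(Y + 5\right) = - 8 \left(2 + Y\right) \left(5 + Y\right)$)
$P{\left(f,a \right)} = -5$ ($P{\left(f,a \right)} = -4 - 1 = -5$)
$42 \left(-45\right) \left(\left(-15 + P{\left(K{\left(0 \right)},-3 \right)}\right) + G{\left(1,-5 \right)}\right) = 42 \left(-45\right) \left(\left(-15 - 5\right) - 2\right) = - 1890 \left(-20 - 2\right) = \left(-1890\right) \left(-22\right) = 41580$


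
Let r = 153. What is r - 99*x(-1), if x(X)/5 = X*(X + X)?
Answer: -837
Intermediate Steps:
x(X) = 10*X² (x(X) = 5*(X*(X + X)) = 5*(X*(2*X)) = 5*(2*X²) = 10*X²)
r - 99*x(-1) = 153 - 990*(-1)² = 153 - 990 = -837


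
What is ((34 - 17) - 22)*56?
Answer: -280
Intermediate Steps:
((34 - 17) - 22)*56 = (17 - 22)*56 = -5*56 = -280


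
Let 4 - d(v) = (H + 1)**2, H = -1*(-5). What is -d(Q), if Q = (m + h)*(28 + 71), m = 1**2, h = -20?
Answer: 32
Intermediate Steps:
m = 1
H = 5
Q = -1881 (Q = (1 - 20)*(28 + 71) = -19*99 = -1881)
d(v) = -32 (d(v) = 4 - (5 + 1)**2 = 4 - 1*6**2 = 4 - 1*36 = 4 - 36 = -32)
-d(Q) = -1*(-32) = 32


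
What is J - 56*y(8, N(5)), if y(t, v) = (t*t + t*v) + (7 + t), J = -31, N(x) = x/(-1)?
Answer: -2215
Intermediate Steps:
N(x) = -x (N(x) = x*(-1) = -x)
y(t, v) = 7 + t + t² + t*v (y(t, v) = (t² + t*v) + (7 + t) = 7 + t + t² + t*v)
J - 56*y(8, N(5)) = -31 - 56*(7 + 8 + 8² + 8*(-1*5)) = -31 - 56*(7 + 8 + 64 + 8*(-5)) = -31 - 56*(7 + 8 + 64 - 40) = -31 - 56*39 = -31 - 2184 = -2215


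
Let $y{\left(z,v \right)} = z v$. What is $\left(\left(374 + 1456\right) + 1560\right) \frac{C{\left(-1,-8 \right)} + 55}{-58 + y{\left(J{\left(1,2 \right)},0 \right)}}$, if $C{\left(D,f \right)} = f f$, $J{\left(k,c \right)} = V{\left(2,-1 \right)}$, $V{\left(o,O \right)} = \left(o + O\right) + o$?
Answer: $- \frac{201705}{29} \approx -6955.3$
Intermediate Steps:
$V{\left(o,O \right)} = O + 2 o$ ($V{\left(o,O \right)} = \left(O + o\right) + o = O + 2 o$)
$J{\left(k,c \right)} = 3$ ($J{\left(k,c \right)} = -1 + 2 \cdot 2 = -1 + 4 = 3$)
$C{\left(D,f \right)} = f^{2}$
$y{\left(z,v \right)} = v z$
$\left(\left(374 + 1456\right) + 1560\right) \frac{C{\left(-1,-8 \right)} + 55}{-58 + y{\left(J{\left(1,2 \right)},0 \right)}} = \left(\left(374 + 1456\right) + 1560\right) \frac{\left(-8\right)^{2} + 55}{-58 + 0 \cdot 3} = \left(1830 + 1560\right) \frac{64 + 55}{-58 + 0} = 3390 \frac{119}{-58} = 3390 \cdot 119 \left(- \frac{1}{58}\right) = 3390 \left(- \frac{119}{58}\right) = - \frac{201705}{29}$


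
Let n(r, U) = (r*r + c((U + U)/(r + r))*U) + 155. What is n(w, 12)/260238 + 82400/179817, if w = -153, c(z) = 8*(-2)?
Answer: 11775158/21485407 ≈ 0.54805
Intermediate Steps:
c(z) = -16
n(r, U) = 155 + r**2 - 16*U (n(r, U) = (r*r - 16*U) + 155 = (r**2 - 16*U) + 155 = 155 + r**2 - 16*U)
n(w, 12)/260238 + 82400/179817 = (155 + (-153)**2 - 16*12)/260238 + 82400/179817 = (155 + 23409 - 192)*(1/260238) + 82400*(1/179817) = 23372*(1/260238) + 82400/179817 = 11686/130119 + 82400/179817 = 11775158/21485407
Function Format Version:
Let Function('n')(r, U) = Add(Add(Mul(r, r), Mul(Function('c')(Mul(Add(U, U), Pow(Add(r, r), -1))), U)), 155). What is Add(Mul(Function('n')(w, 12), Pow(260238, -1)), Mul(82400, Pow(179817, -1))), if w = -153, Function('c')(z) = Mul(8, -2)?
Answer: Rational(11775158, 21485407) ≈ 0.54805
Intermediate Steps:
Function('c')(z) = -16
Function('n')(r, U) = Add(155, Pow(r, 2), Mul(-16, U)) (Function('n')(r, U) = Add(Add(Mul(r, r), Mul(-16, U)), 155) = Add(Add(Pow(r, 2), Mul(-16, U)), 155) = Add(155, Pow(r, 2), Mul(-16, U)))
Add(Mul(Function('n')(w, 12), Pow(260238, -1)), Mul(82400, Pow(179817, -1))) = Add(Mul(Add(155, Pow(-153, 2), Mul(-16, 12)), Pow(260238, -1)), Mul(82400, Pow(179817, -1))) = Add(Mul(Add(155, 23409, -192), Rational(1, 260238)), Mul(82400, Rational(1, 179817))) = Add(Mul(23372, Rational(1, 260238)), Rational(82400, 179817)) = Add(Rational(11686, 130119), Rational(82400, 179817)) = Rational(11775158, 21485407)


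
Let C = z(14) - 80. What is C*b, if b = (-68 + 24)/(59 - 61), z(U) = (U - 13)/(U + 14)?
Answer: -24629/14 ≈ -1759.2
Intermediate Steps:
z(U) = (-13 + U)/(14 + U)
b = 22 (b = -44/(-2) = -44*(-½) = 22)
C = -2239/28 (C = (-13 + 14)/(14 + 14) - 80 = 1/28 - 80 = -2239/28 ≈ -79.964)
C*b = -2239/28*22 = -24629/14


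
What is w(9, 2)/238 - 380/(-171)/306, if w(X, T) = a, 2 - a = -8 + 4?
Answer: 313/9639 ≈ 0.032472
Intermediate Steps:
a = 6 (a = 2 - (-8 + 4) = 2 - 1*(-4) = 2 + 4 = 6)
w(X, T) = 6
w(9, 2)/238 - 380/(-171)/306 = 6/238 - 380/(-171)/306 = 6*(1/238) - 380*(-1/171)*(1/306) = 3/119 + (20/9)*(1/306) = 3/119 + 10/1377 = 313/9639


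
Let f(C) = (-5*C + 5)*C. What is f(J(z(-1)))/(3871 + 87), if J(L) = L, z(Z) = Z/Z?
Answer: 0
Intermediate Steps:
z(Z) = 1
f(C) = C*(5 - 5*C) (f(C) = (5 - 5*C)*C = C*(5 - 5*C))
f(J(z(-1)))/(3871 + 87) = (5*1*(1 - 1*1))/(3871 + 87) = (5*1*(1 - 1))/3958 = (5*1*0)*(1/3958) = 0*(1/3958) = 0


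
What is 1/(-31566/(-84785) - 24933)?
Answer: -84785/2113912839 ≈ -4.0108e-5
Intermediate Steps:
1/(-31566/(-84785) - 24933) = 1/(-31566*(-1/84785) - 24933) = 1/(31566/84785 - 24933) = 1/(-2113912839/84785) = -84785/2113912839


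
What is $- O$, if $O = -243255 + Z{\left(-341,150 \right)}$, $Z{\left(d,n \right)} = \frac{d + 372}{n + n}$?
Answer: $\frac{72976469}{300} \approx 2.4326 \cdot 10^{5}$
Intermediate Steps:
$Z{\left(d,n \right)} = \frac{372 + d}{2 n}$
$O = - \frac{72976469}{300}$ ($O = -243255 + \frac{372 - 341}{2 \cdot 150} = -243255 + \frac{1}{2} \cdot \frac{1}{150} \cdot 31 = -243255 + \frac{31}{300} = - \frac{72976469}{300} \approx -2.4326 \cdot 10^{5}$)
$- O = \left(-1\right) \left(- \frac{72976469}{300}\right) = \frac{72976469}{300}$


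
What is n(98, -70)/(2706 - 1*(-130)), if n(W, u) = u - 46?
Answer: -29/709 ≈ -0.040903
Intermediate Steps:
n(W, u) = -46 + u
n(98, -70)/(2706 - 1*(-130)) = (-46 - 70)/(2706 - 1*(-130)) = -116/(2706 + 130) = -116/2836 = -116*1/2836 = -29/709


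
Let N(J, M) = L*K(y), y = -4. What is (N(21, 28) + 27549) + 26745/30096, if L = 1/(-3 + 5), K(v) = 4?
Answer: 276400547/10032 ≈ 27552.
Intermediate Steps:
L = 1/2 ≈ 0.50000
N(J, M) = 2 (N(J, M) = (1/2)*4 = 2)
(N(21, 28) + 27549) + 26745/30096 = (2 + 27549) + 26745/30096 = 27551 + 26745*(1/30096) = 27551 + 8915/10032 = 276400547/10032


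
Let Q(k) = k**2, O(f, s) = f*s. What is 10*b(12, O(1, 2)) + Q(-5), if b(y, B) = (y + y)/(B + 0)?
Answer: 145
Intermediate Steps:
b(y, B) = 2*y/B (b(y, B) = (2*y)/B = 2*y/B)
10*b(12, O(1, 2)) + Q(-5) = 10*(2*12/(1*2)) + (-5)**2 = 10*(2*12/2) + 25 = 10*(2*12*(1/2)) + 25 = 10*12 + 25 = 120 + 25 = 145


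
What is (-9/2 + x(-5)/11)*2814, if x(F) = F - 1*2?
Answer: -158991/11 ≈ -14454.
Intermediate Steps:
x(F) = -2 + F (x(F) = F - 2 = -2 + F)
(-9/2 + x(-5)/11)*2814 = (-9/2 + (-2 - 5)/11)*2814 = (-9*½ - 7*1/11)*2814 = (-9/2 - 7/11)*2814 = -113/22*2814 = -158991/11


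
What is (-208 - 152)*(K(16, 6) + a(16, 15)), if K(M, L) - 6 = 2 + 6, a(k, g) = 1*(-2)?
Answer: -4320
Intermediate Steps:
a(k, g) = -2
K(M, L) = 14 (K(M, L) = 6 + (2 + 6) = 6 + 8 = 14)
(-208 - 152)*(K(16, 6) + a(16, 15)) = (-208 - 152)*(14 - 2) = -360*12 = -4320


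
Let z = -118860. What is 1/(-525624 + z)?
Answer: -1/644484 ≈ -1.5516e-6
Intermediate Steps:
1/(-525624 + z) = 1/(-525624 - 118860) = 1/(-644484) = -1/644484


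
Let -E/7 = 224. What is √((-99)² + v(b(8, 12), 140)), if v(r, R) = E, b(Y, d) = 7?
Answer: √8233 ≈ 90.736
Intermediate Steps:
E = -1568 (E = -7*224 = -1568)
v(r, R) = -1568
√((-99)² + v(b(8, 12), 140)) = √((-99)² - 1568) = √(9801 - 1568) = √8233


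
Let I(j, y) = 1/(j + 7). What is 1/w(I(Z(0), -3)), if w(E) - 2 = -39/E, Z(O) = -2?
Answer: -1/193 ≈ -0.0051813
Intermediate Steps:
I(j, y) = 1/(7 + j)
w(E) = 2 - 39/E
1/w(I(Z(0), -3)) = 1/(2 - 39/(1/(7 - 2))) = 1/(2 - 39/(1/5)) = 1/(2 - 39/⅕) = 1/(2 - 39*5) = 1/(2 - 195) = 1/(-193) = -1/193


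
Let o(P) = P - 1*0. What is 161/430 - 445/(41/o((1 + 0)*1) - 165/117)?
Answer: -3607033/331960 ≈ -10.866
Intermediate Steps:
o(P) = P (o(P) = P + 0 = P)
161/430 - 445/(41/o((1 + 0)*1) - 165/117) = 161/430 - 445/(41/(((1 + 0)*1)) - 165/117) = 161*(1/430) - 445/(41/((1*1)) - 165*1/117) = 161/430 - 445/(41/1 - 55/39) = 161/430 - 445/(41*1 - 55/39) = 161/430 - 445/(41 - 55/39) = 161/430 - 445/1544/39 = 161/430 - 445*39/1544 = 161/430 - 17355/1544 = -3607033/331960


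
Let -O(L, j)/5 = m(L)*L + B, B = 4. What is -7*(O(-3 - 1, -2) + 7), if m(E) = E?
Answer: 651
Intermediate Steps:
O(L, j) = -20 - 5*L**2 (O(L, j) = -5*(L*L + 4) = -5*(L**2 + 4) = -5*(4 + L**2) = -20 - 5*L**2)
-7*(O(-3 - 1, -2) + 7) = -7*((-20 - 5*(-3 - 1)**2) + 7) = -7*((-20 - 5*(-4)**2) + 7) = -7*((-20 - 5*16) + 7) = -7*((-20 - 80) + 7) = -7*(-100 + 7) = -7*(-93) = 651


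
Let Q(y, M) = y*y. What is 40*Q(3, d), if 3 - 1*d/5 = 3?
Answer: 360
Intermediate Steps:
d = 0 (d = 15 - 5*3 = 15 - 15 = 0)
Q(y, M) = y²
40*Q(3, d) = 40*3² = 40*9 = 360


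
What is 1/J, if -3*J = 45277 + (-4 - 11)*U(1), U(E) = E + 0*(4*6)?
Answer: -3/45262 ≈ -6.6281e-5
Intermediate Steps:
U(E) = E (U(E) = E + 0*24 = E + 0 = E)
J = -45262/3 (J = -(45277 + (-4 - 11)*1)/3 = -(45277 - 15*1)/3 = -(45277 - 15)/3 = -1/3*45262 = -45262/3 ≈ -15087.)
1/J = 1/(-45262/3) = -3/45262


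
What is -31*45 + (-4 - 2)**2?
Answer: -1359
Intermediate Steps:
-31*45 + (-4 - 2)**2 = -1395 + (-6)**2 = -1395 + 36 = -1359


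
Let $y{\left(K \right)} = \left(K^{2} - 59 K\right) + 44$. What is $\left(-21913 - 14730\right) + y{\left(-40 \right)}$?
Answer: $-32639$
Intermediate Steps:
$y{\left(K \right)} = 44 + K^{2} - 59 K$
$\left(-21913 - 14730\right) + y{\left(-40 \right)} = \left(-21913 - 14730\right) + \left(44 + \left(-40\right)^{2} - -2360\right) = -36643 + \left(44 + 1600 + 2360\right) = -36643 + 4004 = -32639$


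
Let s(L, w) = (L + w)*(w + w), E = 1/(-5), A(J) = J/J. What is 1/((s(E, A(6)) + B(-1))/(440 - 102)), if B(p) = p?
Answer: 1690/3 ≈ 563.33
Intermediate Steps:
A(J) = 1
E = -1/5 ≈ -0.20000
s(L, w) = 2*w*(L + w) (s(L, w) = (L + w)*(2*w) = 2*w*(L + w))
1/((s(E, A(6)) + B(-1))/(440 - 102)) = 1/((2*1*(-1/5 + 1) - 1)/(440 - 102)) = 1/((2*1*(4/5) - 1)/338) = 1/((8/5 - 1)*(1/338)) = 1/((3/5)*(1/338)) = 1/(3/1690) = 1690/3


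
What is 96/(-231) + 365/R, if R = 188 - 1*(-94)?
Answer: 19081/21714 ≈ 0.87874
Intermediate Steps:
R = 282 (R = 188 + 94 = 282)
96/(-231) + 365/R = 96/(-231) + 365/282 = 96*(-1/231) + 365*(1/282) = -32/77 + 365/282 = 19081/21714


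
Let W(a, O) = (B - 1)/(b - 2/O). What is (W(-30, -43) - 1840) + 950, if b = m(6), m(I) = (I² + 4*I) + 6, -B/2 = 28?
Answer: -2530051/2840 ≈ -890.86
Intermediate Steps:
B = -56 (B = -2*28 = -56)
m(I) = 6 + I² + 4*I
b = 66 (b = 6 + 6² + 4*6 = 6 + 36 + 24 = 66)
W(a, O) = -57/(66 - 2/O) (W(a, O) = (-56 - 1)/(66 - 2/O) = -57/(66 - 2/O))
(W(-30, -43) - 1840) + 950 = (-57*(-43)/(-2 + 66*(-43)) - 1840) + 950 = (-57*(-43)/(-2 - 2838) - 1840) + 950 = (-57*(-43)/(-2840) - 1840) + 950 = (-57*(-43)*(-1/2840) - 1840) + 950 = (-2451/2840 - 1840) + 950 = -5228051/2840 + 950 = -2530051/2840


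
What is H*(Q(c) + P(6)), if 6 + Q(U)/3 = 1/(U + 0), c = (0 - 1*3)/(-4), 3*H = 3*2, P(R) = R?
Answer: -16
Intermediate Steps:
H = 2 (H = (3*2)/3 = (1/3)*6 = 2)
c = 3/4 (c = (0 - 3)*(-1/4) = -3*(-1/4) = 3/4 ≈ 0.75000)
Q(U) = -18 + 3/U (Q(U) = -18 + 3/(U + 0) = -18 + 3/U)
H*(Q(c) + P(6)) = 2*((-18 + 3/(3/4)) + 6) = 2*((-18 + 3*(4/3)) + 6) = 2*((-18 + 4) + 6) = 2*(-14 + 6) = 2*(-8) = -16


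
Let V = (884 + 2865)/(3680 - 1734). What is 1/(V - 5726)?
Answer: -1946/11139047 ≈ -0.00017470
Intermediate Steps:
V = 3749/1946 ≈ 1.9265
1/(V - 5726) = 1/(3749/1946 - 5726) = 1/(-11139047/1946) = -1946/11139047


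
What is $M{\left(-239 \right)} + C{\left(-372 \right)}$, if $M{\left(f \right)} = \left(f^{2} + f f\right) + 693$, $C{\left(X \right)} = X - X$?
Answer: $114935$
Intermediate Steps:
$C{\left(X \right)} = 0$
$M{\left(f \right)} = 693 + 2 f^{2}$ ($M{\left(f \right)} = \left(f^{2} + f^{2}\right) + 693 = 2 f^{2} + 693 = 693 + 2 f^{2}$)
$M{\left(-239 \right)} + C{\left(-372 \right)} = \left(693 + 2 \left(-239\right)^{2}\right) + 0 = \left(693 + 2 \cdot 57121\right) + 0 = \left(693 + 114242\right) + 0 = 114935 + 0 = 114935$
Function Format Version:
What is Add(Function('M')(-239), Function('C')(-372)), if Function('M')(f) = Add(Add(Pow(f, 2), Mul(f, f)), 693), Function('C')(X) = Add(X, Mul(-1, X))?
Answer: 114935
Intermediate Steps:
Function('C')(X) = 0
Function('M')(f) = Add(693, Mul(2, Pow(f, 2))) (Function('M')(f) = Add(Add(Pow(f, 2), Pow(f, 2)), 693) = Add(Mul(2, Pow(f, 2)), 693) = Add(693, Mul(2, Pow(f, 2))))
Add(Function('M')(-239), Function('C')(-372)) = Add(Add(693, Mul(2, Pow(-239, 2))), 0) = Add(Add(693, Mul(2, 57121)), 0) = Add(Add(693, 114242), 0) = Add(114935, 0) = 114935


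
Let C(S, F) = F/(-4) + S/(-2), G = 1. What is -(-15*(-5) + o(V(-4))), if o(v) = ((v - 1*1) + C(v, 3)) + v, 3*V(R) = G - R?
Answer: -303/4 ≈ -75.750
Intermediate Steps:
V(R) = ⅓ - R/3 (V(R) = (1 - R)/3 = ⅓ - R/3)
C(S, F) = -S/2 - F/4 (C(S, F) = F*(-¼) + S*(-½) = -F/4 - S/2 = -S/2 - F/4)
o(v) = -7/4 + 3*v/2 (o(v) = ((v - 1*1) + (-v/2 - ¼*3)) + v = ((v - 1) + (-v/2 - ¾)) + v = ((-1 + v) + (-¾ - v/2)) + v = (-7/4 + v/2) + v = -7/4 + 3*v/2)
-(-15*(-5) + o(V(-4))) = -(-15*(-5) + (-7/4 + 3*(⅓ - ⅓*(-4))/2)) = -(75 + (-7/4 + 3*(⅓ + 4/3)/2)) = -(75 + (-7/4 + (3/2)*(5/3))) = -(75 + (-7/4 + 5/2)) = -(75 + ¾) = -1*303/4 = -303/4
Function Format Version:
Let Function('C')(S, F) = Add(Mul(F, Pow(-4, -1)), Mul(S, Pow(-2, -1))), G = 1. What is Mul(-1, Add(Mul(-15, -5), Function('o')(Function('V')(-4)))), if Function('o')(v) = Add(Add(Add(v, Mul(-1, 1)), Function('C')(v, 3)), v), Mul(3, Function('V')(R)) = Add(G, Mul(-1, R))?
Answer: Rational(-303, 4) ≈ -75.750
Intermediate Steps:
Function('V')(R) = Add(Rational(1, 3), Mul(Rational(-1, 3), R)) (Function('V')(R) = Mul(Rational(1, 3), Add(1, Mul(-1, R))) = Add(Rational(1, 3), Mul(Rational(-1, 3), R)))
Function('C')(S, F) = Add(Mul(Rational(-1, 2), S), Mul(Rational(-1, 4), F)) (Function('C')(S, F) = Add(Mul(F, Rational(-1, 4)), Mul(S, Rational(-1, 2))) = Add(Mul(Rational(-1, 4), F), Mul(Rational(-1, 2), S)) = Add(Mul(Rational(-1, 2), S), Mul(Rational(-1, 4), F)))
Function('o')(v) = Add(Rational(-7, 4), Mul(Rational(3, 2), v)) (Function('o')(v) = Add(Add(Add(v, Mul(-1, 1)), Add(Mul(Rational(-1, 2), v), Mul(Rational(-1, 4), 3))), v) = Add(Add(Add(v, -1), Add(Mul(Rational(-1, 2), v), Rational(-3, 4))), v) = Add(Add(Add(-1, v), Add(Rational(-3, 4), Mul(Rational(-1, 2), v))), v) = Add(Add(Rational(-7, 4), Mul(Rational(1, 2), v)), v) = Add(Rational(-7, 4), Mul(Rational(3, 2), v)))
Mul(-1, Add(Mul(-15, -5), Function('o')(Function('V')(-4)))) = Mul(-1, Add(Mul(-15, -5), Add(Rational(-7, 4), Mul(Rational(3, 2), Add(Rational(1, 3), Mul(Rational(-1, 3), -4)))))) = Mul(-1, Add(75, Add(Rational(-7, 4), Mul(Rational(3, 2), Add(Rational(1, 3), Rational(4, 3)))))) = Mul(-1, Add(75, Add(Rational(-7, 4), Mul(Rational(3, 2), Rational(5, 3))))) = Mul(-1, Add(75, Add(Rational(-7, 4), Rational(5, 2)))) = Mul(-1, Add(75, Rational(3, 4))) = Mul(-1, Rational(303, 4)) = Rational(-303, 4)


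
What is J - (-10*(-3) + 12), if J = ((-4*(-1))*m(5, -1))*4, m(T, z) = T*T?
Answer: 358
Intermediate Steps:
m(T, z) = T²
J = 400 (J = (-4*(-1)*5²)*4 = (4*25)*4 = 100*4 = 400)
J - (-10*(-3) + 12) = 400 - (-10*(-3) + 12) = 400 - (30 + 12) = 400 - 1*42 = 400 - 42 = 358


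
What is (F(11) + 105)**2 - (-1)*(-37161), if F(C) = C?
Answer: -23705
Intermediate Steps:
(F(11) + 105)**2 - (-1)*(-37161) = (11 + 105)**2 - (-1)*(-37161) = 116**2 - 1*37161 = 13456 - 37161 = -23705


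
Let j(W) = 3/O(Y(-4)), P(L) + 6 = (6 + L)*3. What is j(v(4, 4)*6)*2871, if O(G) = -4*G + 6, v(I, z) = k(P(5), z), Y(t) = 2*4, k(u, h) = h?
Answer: -8613/26 ≈ -331.27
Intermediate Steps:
P(L) = 12 + 3*L (P(L) = -6 + (6 + L)*3 = -6 + (18 + 3*L) = 12 + 3*L)
Y(t) = 8
v(I, z) = z
O(G) = 6 - 4*G
j(W) = -3/26 (j(W) = 3/(6 - 4*8) = 3/(6 - 32) = 3/(-26) = 3*(-1/26) = -3/26)
j(v(4, 4)*6)*2871 = -3/26*2871 = -8613/26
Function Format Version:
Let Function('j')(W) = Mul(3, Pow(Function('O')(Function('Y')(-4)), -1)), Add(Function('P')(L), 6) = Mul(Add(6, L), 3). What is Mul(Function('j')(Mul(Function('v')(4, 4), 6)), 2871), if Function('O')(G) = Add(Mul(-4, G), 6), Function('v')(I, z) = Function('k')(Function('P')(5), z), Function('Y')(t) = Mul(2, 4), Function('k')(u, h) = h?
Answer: Rational(-8613, 26) ≈ -331.27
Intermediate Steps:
Function('P')(L) = Add(12, Mul(3, L)) (Function('P')(L) = Add(-6, Mul(Add(6, L), 3)) = Add(-6, Add(18, Mul(3, L))) = Add(12, Mul(3, L)))
Function('Y')(t) = 8
Function('v')(I, z) = z
Function('O')(G) = Add(6, Mul(-4, G))
Function('j')(W) = Rational(-3, 26) (Function('j')(W) = Mul(3, Pow(Add(6, Mul(-4, 8)), -1)) = Mul(3, Pow(Add(6, -32), -1)) = Mul(3, Pow(-26, -1)) = Mul(3, Rational(-1, 26)) = Rational(-3, 26))
Mul(Function('j')(Mul(Function('v')(4, 4), 6)), 2871) = Mul(Rational(-3, 26), 2871) = Rational(-8613, 26)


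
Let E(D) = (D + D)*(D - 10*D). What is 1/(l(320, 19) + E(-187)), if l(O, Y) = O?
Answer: -1/629122 ≈ -1.5895e-6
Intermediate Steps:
E(D) = -18*D**2 (E(D) = (2*D)*(-9*D) = -18*D**2)
1/(l(320, 19) + E(-187)) = 1/(320 - 18*(-187)**2) = 1/(320 - 18*34969) = 1/(320 - 629442) = 1/(-629122) = -1/629122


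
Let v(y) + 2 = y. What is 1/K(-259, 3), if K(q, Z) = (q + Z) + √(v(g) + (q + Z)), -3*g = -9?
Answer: -256/65791 - I*√255/65791 ≈ -0.0038911 - 0.00024272*I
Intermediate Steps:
g = 3 (g = -⅓*(-9) = 3)
v(y) = -2 + y
K(q, Z) = Z + q + √(1 + Z + q) (K(q, Z) = (q + Z) + √((-2 + 3) + (q + Z)) = (Z + q) + √(1 + (Z + q)) = (Z + q) + √(1 + Z + q) = Z + q + √(1 + Z + q))
1/K(-259, 3) = 1/(3 - 259 + √(1 + 3 - 259)) = 1/(3 - 259 + √(-255)) = 1/(3 - 259 + I*√255) = 1/(-256 + I*√255)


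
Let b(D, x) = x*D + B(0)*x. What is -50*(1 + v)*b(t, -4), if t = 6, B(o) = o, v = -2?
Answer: -1200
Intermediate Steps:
b(D, x) = D*x (b(D, x) = x*D + 0*x = D*x + 0 = D*x)
-50*(1 + v)*b(t, -4) = -50*(1 - 2)*6*(-4) = -(-50)*(-24) = -50*24 = -1200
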